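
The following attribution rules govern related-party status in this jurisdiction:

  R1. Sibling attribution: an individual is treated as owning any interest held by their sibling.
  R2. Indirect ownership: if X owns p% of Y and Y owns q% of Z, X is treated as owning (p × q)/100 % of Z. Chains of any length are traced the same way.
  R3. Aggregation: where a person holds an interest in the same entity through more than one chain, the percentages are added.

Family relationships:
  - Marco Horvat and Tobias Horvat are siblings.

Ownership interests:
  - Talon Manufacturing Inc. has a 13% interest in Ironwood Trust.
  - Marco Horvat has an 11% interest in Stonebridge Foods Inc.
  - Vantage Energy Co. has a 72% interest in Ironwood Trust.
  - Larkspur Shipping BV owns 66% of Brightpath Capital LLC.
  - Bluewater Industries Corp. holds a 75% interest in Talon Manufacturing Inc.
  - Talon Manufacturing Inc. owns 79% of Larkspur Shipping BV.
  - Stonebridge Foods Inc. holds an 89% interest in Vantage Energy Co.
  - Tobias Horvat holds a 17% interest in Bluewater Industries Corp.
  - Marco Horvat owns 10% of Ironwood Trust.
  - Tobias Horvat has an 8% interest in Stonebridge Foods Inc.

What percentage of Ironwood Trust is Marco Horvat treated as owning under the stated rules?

23.8327%

By sibling attribution (R1), Marco Horvat is treated as also owning Tobias Horvat's interest in Stonebridge Foods Inc, giving 11% + 8% = 19%.
By sibling attribution (R1), Marco Horvat is treated as owning Tobias Horvat's 17% interest in Bluewater Industries Corp.
Chain via Stonebridge Foods Inc. → Vantage Energy Co. (R2): 19% × 89% × 72% = 12.1752% of Ironwood Trust.
Direct interest in Ironwood Trust: 10%.
Chain via Bluewater Industries Corp. → Talon Manufacturing Inc. (R2): 17% × 75% × 13% = 1.6575% of Ironwood Trust.
Aggregating (R3): 12.1752% + 10% + 1.6575% = 23.8327%.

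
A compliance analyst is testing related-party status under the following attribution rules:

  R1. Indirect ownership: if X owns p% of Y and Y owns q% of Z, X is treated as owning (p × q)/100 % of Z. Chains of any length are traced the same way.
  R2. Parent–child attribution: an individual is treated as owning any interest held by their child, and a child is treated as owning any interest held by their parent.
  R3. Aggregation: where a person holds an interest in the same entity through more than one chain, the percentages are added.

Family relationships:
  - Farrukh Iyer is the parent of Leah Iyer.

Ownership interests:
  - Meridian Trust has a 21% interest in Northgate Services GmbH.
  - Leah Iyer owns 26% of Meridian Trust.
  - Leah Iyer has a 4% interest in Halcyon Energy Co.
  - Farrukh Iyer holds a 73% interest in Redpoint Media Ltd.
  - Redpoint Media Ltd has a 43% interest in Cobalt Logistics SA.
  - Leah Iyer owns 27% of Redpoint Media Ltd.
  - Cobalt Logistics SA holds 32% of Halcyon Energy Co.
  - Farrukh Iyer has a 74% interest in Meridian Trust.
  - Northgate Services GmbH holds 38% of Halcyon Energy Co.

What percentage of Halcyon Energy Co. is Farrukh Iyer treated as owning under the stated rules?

By parent–child attribution (R2), Farrukh Iyer is treated as also owning Leah Iyer's interest in Meridian Trust, giving 74% + 26% = 100%.
By parent–child attribution (R2), Farrukh Iyer is treated as also owning Leah Iyer's interest in Redpoint Media Ltd, giving 73% + 27% = 100%.
By parent–child attribution (R2), Farrukh Iyer is treated as owning Leah Iyer's 4% interest in Halcyon Energy Co.
Chain via Meridian Trust → Northgate Services GmbH (R1): 100% × 21% × 38% = 7.98% of Halcyon Energy Co.
Chain via Redpoint Media Ltd → Cobalt Logistics SA (R1): 100% × 43% × 32% = 13.76% of Halcyon Energy Co.
Direct interest in Halcyon Energy Co: 4%.
Aggregating (R3): 7.98% + 13.76% + 4% = 25.74%.

25.74%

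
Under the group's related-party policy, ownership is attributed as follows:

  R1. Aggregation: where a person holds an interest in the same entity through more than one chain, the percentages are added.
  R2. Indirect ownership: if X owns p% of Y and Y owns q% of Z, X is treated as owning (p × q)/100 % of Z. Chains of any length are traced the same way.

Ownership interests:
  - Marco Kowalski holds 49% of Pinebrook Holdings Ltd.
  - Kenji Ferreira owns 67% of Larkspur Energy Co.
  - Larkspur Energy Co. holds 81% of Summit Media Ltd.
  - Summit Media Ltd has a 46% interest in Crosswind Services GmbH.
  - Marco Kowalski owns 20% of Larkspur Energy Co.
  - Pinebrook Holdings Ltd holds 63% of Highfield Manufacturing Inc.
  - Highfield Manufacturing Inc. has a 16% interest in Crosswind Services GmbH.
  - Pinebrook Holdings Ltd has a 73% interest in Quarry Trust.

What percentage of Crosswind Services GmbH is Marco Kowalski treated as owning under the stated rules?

Chain via Pinebrook Holdings Ltd → Highfield Manufacturing Inc. (R2): 49% × 63% × 16% = 4.9392% of Crosswind Services GmbH.
Chain via Larkspur Energy Co. → Summit Media Ltd (R2): 20% × 81% × 46% = 7.452% of Crosswind Services GmbH.
Aggregating (R1): 4.9392% + 7.452% = 12.3912%.

12.3912%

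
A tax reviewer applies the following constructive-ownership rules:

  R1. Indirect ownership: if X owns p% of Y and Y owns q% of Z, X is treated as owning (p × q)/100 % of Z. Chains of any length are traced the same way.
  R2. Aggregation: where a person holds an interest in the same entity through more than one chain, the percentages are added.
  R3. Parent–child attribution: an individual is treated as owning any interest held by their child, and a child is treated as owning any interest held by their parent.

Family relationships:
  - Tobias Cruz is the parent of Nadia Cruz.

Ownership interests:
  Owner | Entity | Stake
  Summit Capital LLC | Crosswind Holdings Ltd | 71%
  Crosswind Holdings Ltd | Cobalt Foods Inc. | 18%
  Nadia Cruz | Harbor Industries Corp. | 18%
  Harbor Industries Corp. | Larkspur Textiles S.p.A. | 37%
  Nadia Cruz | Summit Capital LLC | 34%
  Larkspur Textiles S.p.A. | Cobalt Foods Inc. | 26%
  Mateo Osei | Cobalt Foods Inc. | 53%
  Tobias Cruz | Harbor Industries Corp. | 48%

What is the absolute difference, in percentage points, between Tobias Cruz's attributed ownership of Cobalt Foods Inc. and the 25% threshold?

14.3056

By parent–child attribution (R3), Tobias Cruz is treated as also owning Nadia Cruz's interest in Harbor Industries Corp, giving 48% + 18% = 66%.
By parent–child attribution (R3), Tobias Cruz is treated as owning Nadia Cruz's 34% interest in Summit Capital LLC.
Chain via Harbor Industries Corp. → Larkspur Textiles S.p.A. (R1): 66% × 37% × 26% = 6.3492% of Cobalt Foods Inc.
Chain via Summit Capital LLC → Crosswind Holdings Ltd (R1): 34% × 71% × 18% = 4.3452% of Cobalt Foods Inc.
Aggregating (R2): 6.3492% + 4.3452% = 10.6944%.
10.6944% falls short of the 25% threshold by 14.3056 percentage points.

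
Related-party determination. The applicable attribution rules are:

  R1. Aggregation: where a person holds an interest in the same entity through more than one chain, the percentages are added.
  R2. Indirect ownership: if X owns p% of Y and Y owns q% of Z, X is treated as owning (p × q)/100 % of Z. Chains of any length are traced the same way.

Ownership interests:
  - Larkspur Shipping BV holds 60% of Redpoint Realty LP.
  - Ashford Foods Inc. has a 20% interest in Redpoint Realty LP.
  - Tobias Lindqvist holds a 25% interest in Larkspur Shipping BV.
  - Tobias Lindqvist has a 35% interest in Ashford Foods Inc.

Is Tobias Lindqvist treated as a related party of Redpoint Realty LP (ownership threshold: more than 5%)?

Yes

Chain via Ashford Foods Inc. (R2): 35% × 20% = 7% of Redpoint Realty LP.
Chain via Larkspur Shipping BV (R2): 25% × 60% = 15% of Redpoint Realty LP.
Aggregating (R1): 7% + 15% = 22%.
22% exceeds the 5% threshold, so Tobias is a related party to Redpoint Realty LP.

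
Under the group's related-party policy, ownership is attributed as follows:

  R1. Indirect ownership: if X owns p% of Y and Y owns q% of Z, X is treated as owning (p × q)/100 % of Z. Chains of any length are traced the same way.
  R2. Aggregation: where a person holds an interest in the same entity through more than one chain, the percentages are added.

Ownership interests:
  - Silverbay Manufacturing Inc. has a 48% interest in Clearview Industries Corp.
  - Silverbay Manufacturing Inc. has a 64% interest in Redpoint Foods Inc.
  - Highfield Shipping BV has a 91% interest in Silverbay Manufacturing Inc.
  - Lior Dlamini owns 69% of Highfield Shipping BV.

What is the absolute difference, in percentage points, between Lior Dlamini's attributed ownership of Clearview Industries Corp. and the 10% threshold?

Chain via Highfield Shipping BV → Silverbay Manufacturing Inc. (R1): 69% × 91% × 48% = 30.1392% of Clearview Industries Corp.
30.1392% exceeds the 10% threshold by 20.1392 percentage points.

20.1392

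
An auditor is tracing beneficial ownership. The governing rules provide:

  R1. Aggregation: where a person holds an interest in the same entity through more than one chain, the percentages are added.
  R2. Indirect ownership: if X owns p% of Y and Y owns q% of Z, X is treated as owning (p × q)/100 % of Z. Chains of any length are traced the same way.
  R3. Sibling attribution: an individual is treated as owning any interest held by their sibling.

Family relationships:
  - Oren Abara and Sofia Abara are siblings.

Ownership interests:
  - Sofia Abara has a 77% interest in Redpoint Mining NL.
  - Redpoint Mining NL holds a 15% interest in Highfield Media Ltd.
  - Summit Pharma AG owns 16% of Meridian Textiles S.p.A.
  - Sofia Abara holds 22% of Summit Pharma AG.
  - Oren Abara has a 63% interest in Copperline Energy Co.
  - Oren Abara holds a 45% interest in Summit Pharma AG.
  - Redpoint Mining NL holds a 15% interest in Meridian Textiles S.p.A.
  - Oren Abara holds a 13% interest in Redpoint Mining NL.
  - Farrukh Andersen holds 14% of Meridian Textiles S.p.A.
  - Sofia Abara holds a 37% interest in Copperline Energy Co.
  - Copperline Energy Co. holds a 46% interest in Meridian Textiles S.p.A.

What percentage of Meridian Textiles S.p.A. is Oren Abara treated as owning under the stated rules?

By sibling attribution (R3), Oren Abara is treated as also owning Sofia Abara's interest in Summit Pharma AG, giving 45% + 22% = 67%.
By sibling attribution (R3), Oren Abara is treated as also owning Sofia Abara's interest in Redpoint Mining NL, giving 13% + 77% = 90%.
By sibling attribution (R3), Oren Abara is treated as also owning Sofia Abara's interest in Copperline Energy Co, giving 63% + 37% = 100%.
Chain via Summit Pharma AG (R2): 67% × 16% = 10.72% of Meridian Textiles S.p.A.
Chain via Redpoint Mining NL (R2): 90% × 15% = 13.5% of Meridian Textiles S.p.A.
Chain via Copperline Energy Co. (R2): 100% × 46% = 46% of Meridian Textiles S.p.A.
Aggregating (R1): 10.72% + 13.5% + 46% = 70.22%.

70.22%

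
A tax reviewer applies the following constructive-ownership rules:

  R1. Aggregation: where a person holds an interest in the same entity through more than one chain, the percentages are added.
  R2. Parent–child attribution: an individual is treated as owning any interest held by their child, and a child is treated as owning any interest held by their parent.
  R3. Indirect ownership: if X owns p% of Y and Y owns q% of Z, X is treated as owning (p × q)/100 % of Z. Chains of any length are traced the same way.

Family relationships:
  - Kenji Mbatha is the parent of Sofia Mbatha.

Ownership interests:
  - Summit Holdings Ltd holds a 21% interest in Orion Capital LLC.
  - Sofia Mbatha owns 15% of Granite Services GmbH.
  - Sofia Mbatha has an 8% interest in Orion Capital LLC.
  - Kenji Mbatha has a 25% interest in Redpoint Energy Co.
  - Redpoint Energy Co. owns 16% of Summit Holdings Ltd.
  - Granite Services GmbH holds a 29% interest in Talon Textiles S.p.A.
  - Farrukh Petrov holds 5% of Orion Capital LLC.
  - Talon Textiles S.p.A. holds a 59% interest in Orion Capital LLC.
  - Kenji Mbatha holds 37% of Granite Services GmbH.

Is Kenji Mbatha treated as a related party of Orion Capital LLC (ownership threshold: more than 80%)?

No

By parent–child attribution (R2), Kenji Mbatha is treated as also owning Sofia Mbatha's interest in Granite Services GmbH, giving 37% + 15% = 52%.
By parent–child attribution (R2), Kenji Mbatha is treated as owning Sofia Mbatha's 8% interest in Orion Capital LLC.
Chain via Redpoint Energy Co. → Summit Holdings Ltd (R3): 25% × 16% × 21% = 0.84% of Orion Capital LLC.
Chain via Granite Services GmbH → Talon Textiles S.p.A. (R3): 52% × 29% × 59% = 8.8972% of Orion Capital LLC.
Direct interest in Orion Capital LLC: 8%.
Aggregating (R1): 0.84% + 8.8972% + 8% = 17.7372%.
17.7372% does not exceed the 80% threshold, so Kenji is not a related party to Orion Capital LLC.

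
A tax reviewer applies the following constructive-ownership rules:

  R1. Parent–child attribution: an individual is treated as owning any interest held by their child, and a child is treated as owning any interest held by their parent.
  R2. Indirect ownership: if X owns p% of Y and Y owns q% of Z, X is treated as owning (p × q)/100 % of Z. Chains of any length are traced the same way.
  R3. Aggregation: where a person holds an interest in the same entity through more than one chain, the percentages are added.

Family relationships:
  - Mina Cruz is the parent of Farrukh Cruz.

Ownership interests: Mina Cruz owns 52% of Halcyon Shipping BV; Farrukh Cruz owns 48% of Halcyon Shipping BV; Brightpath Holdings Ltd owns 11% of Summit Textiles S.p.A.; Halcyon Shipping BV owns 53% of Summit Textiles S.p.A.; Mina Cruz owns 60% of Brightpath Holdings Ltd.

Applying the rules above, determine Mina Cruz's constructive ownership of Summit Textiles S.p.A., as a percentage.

By parent–child attribution (R1), Mina Cruz is treated as also owning Farrukh Cruz's interest in Halcyon Shipping BV, giving 52% + 48% = 100%.
Chain via Halcyon Shipping BV (R2): 100% × 53% = 53% of Summit Textiles S.p.A.
Chain via Brightpath Holdings Ltd (R2): 60% × 11% = 6.6% of Summit Textiles S.p.A.
Aggregating (R3): 53% + 6.6% = 59.6%.

59.6%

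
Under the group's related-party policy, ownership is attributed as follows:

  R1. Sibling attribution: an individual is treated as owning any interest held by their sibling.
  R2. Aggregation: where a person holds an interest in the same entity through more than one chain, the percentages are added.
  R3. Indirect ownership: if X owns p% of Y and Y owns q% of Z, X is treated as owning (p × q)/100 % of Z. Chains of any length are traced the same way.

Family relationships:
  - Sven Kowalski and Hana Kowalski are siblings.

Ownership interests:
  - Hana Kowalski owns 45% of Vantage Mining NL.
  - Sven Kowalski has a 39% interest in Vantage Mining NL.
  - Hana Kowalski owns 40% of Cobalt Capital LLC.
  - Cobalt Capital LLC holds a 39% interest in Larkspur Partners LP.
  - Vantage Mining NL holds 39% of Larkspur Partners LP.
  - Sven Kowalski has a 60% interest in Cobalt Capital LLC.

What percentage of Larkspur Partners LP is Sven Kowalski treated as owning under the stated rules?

71.76%

By sibling attribution (R1), Sven Kowalski is treated as also owning Hana Kowalski's interest in Vantage Mining NL, giving 39% + 45% = 84%.
By sibling attribution (R1), Sven Kowalski is treated as also owning Hana Kowalski's interest in Cobalt Capital LLC, giving 60% + 40% = 100%.
Chain via Vantage Mining NL (R3): 84% × 39% = 32.76% of Larkspur Partners LP.
Chain via Cobalt Capital LLC (R3): 100% × 39% = 39% of Larkspur Partners LP.
Aggregating (R2): 32.76% + 39% = 71.76%.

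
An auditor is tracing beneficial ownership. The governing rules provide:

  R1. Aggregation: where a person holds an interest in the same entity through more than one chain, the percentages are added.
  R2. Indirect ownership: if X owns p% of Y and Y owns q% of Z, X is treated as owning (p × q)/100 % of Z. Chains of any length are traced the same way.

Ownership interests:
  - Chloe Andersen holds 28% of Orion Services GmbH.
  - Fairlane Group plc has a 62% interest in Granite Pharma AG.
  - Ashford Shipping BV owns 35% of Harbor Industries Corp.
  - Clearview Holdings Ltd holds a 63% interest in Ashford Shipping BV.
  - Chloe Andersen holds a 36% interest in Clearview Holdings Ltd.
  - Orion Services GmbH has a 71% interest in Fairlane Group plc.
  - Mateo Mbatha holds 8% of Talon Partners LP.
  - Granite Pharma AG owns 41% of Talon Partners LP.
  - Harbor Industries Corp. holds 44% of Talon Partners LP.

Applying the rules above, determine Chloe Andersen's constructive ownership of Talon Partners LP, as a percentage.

8.546216%

Chain via Orion Services GmbH → Fairlane Group plc → Granite Pharma AG (R2): 28% × 71% × 62% × 41% = 5.053496% of Talon Partners LP.
Chain via Clearview Holdings Ltd → Ashford Shipping BV → Harbor Industries Corp. (R2): 36% × 63% × 35% × 44% = 3.49272% of Talon Partners LP.
Aggregating (R1): 5.053496% + 3.49272% = 8.546216%.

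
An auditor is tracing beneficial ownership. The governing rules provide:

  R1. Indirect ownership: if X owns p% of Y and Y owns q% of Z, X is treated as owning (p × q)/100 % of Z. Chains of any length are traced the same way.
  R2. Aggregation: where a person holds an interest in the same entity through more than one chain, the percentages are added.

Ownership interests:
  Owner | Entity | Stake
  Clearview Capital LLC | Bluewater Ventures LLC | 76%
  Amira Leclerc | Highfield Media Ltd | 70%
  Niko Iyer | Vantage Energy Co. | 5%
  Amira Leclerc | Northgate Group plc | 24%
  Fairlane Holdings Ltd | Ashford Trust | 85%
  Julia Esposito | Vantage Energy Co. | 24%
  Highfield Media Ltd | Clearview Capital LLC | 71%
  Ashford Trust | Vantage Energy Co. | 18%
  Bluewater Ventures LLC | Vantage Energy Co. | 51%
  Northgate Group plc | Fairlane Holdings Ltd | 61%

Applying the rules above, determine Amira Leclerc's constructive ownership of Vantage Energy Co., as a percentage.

21.50364%

Chain via Northgate Group plc → Fairlane Holdings Ltd → Ashford Trust (R1): 24% × 61% × 85% × 18% = 2.23992% of Vantage Energy Co.
Chain via Highfield Media Ltd → Clearview Capital LLC → Bluewater Ventures LLC (R1): 70% × 71% × 76% × 51% = 19.26372% of Vantage Energy Co.
Aggregating (R2): 2.23992% + 19.26372% = 21.50364%.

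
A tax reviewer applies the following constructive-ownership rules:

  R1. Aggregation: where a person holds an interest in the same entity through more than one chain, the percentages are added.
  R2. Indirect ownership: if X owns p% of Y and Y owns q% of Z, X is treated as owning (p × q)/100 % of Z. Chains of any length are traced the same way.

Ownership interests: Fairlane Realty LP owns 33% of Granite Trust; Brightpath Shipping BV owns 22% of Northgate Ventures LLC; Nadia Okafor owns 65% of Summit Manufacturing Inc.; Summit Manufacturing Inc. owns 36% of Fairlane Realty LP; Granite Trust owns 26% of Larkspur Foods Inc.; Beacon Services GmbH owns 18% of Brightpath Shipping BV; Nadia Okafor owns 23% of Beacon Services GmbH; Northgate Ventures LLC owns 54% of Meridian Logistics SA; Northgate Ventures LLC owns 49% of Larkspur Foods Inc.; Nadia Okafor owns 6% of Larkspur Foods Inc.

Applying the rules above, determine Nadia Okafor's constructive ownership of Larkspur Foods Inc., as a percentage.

8.454012%

Chain via Summit Manufacturing Inc. → Fairlane Realty LP → Granite Trust (R2): 65% × 36% × 33% × 26% = 2.00772% of Larkspur Foods Inc.
Chain via Beacon Services GmbH → Brightpath Shipping BV → Northgate Ventures LLC (R2): 23% × 18% × 22% × 49% = 0.446292% of Larkspur Foods Inc.
Direct interest in Larkspur Foods Inc: 6%.
Aggregating (R1): 2.00772% + 0.446292% + 6% = 8.454012%.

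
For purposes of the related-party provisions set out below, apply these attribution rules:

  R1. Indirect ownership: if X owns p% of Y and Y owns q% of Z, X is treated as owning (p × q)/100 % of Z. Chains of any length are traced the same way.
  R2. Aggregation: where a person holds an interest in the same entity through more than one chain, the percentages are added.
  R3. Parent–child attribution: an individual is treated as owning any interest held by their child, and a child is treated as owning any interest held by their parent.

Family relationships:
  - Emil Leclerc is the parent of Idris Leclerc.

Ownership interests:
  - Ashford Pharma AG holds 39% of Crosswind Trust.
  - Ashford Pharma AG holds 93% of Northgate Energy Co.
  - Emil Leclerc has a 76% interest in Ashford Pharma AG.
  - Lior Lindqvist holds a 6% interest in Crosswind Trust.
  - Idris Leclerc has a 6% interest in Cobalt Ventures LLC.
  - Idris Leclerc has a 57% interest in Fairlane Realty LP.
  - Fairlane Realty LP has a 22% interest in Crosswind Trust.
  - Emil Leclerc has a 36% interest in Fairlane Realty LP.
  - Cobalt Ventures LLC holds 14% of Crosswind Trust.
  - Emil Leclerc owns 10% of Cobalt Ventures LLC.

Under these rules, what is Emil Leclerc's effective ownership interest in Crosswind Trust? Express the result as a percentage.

52.34%

By parent–child attribution (R3), Emil Leclerc is treated as also owning Idris Leclerc's interest in Fairlane Realty LP, giving 36% + 57% = 93%.
By parent–child attribution (R3), Emil Leclerc is treated as also owning Idris Leclerc's interest in Cobalt Ventures LLC, giving 10% + 6% = 16%.
Chain via Fairlane Realty LP (R1): 93% × 22% = 20.46% of Crosswind Trust.
Chain via Cobalt Ventures LLC (R1): 16% × 14% = 2.24% of Crosswind Trust.
Chain via Ashford Pharma AG (R1): 76% × 39% = 29.64% of Crosswind Trust.
Aggregating (R2): 20.46% + 2.24% + 29.64% = 52.34%.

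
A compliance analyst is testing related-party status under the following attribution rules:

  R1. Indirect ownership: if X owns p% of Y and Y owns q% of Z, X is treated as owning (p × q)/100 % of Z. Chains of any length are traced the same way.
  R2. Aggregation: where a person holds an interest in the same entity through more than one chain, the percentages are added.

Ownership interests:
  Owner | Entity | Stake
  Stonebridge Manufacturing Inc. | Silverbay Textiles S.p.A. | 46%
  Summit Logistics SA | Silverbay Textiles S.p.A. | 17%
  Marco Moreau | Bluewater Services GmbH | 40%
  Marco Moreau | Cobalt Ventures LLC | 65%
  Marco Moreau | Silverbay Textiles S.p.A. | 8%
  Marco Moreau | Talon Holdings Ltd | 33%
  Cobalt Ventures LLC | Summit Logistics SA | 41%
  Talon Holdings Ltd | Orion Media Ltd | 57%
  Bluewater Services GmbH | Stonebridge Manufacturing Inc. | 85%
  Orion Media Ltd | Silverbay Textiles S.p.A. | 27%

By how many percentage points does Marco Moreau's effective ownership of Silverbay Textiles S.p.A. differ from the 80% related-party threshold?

Chain via Talon Holdings Ltd → Orion Media Ltd (R1): 33% × 57% × 27% = 5.0787% of Silverbay Textiles S.p.A.
Chain via Cobalt Ventures LLC → Summit Logistics SA (R1): 65% × 41% × 17% = 4.5305% of Silverbay Textiles S.p.A.
Chain via Bluewater Services GmbH → Stonebridge Manufacturing Inc. (R1): 40% × 85% × 46% = 15.64% of Silverbay Textiles S.p.A.
Direct interest in Silverbay Textiles S.p.A: 8%.
Aggregating (R2): 5.0787% + 4.5305% + 15.64% + 8% = 33.2492%.
33.2492% falls short of the 80% threshold by 46.7508 percentage points.

46.7508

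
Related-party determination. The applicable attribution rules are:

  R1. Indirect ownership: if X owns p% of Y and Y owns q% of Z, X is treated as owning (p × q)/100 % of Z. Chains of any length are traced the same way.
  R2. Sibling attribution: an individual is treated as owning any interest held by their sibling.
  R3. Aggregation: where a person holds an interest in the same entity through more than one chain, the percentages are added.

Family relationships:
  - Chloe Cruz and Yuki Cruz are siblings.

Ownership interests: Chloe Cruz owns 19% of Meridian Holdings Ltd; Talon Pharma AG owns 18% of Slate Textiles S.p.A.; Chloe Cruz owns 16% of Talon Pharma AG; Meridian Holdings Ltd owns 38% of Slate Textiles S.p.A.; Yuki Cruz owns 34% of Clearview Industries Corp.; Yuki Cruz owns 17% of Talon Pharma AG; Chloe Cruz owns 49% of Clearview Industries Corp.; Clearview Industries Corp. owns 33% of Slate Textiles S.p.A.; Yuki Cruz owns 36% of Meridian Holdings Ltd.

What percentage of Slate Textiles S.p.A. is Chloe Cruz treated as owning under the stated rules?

54.23%

By sibling attribution (R2), Chloe Cruz is treated as also owning Yuki Cruz's interest in Talon Pharma AG, giving 16% + 17% = 33%.
By sibling attribution (R2), Chloe Cruz is treated as also owning Yuki Cruz's interest in Meridian Holdings Ltd, giving 19% + 36% = 55%.
By sibling attribution (R2), Chloe Cruz is treated as also owning Yuki Cruz's interest in Clearview Industries Corp, giving 49% + 34% = 83%.
Chain via Talon Pharma AG (R1): 33% × 18% = 5.94% of Slate Textiles S.p.A.
Chain via Meridian Holdings Ltd (R1): 55% × 38% = 20.9% of Slate Textiles S.p.A.
Chain via Clearview Industries Corp. (R1): 83% × 33% = 27.39% of Slate Textiles S.p.A.
Aggregating (R3): 5.94% + 20.9% + 27.39% = 54.23%.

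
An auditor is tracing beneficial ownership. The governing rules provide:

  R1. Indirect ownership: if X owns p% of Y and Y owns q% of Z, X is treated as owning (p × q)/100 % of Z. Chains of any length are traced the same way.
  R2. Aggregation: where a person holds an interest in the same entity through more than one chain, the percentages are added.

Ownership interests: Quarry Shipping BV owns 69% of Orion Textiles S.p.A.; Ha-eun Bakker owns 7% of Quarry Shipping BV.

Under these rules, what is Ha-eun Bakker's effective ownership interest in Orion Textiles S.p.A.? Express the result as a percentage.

4.83%

Chain via Quarry Shipping BV (R1): 7% × 69% = 4.83% of Orion Textiles S.p.A.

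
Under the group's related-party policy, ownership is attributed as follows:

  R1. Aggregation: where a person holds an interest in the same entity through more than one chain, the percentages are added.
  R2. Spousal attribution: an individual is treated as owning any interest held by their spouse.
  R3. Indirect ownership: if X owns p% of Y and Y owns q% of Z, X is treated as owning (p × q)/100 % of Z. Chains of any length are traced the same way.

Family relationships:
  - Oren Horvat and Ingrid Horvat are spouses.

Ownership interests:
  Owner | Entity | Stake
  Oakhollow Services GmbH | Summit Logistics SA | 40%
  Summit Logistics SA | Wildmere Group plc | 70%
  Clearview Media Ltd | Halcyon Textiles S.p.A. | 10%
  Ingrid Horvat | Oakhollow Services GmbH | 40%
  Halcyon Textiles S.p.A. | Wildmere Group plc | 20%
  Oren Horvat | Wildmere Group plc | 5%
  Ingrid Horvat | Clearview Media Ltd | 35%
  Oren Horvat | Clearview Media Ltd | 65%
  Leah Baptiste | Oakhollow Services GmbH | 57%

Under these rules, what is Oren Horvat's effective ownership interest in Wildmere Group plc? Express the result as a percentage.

By spousal attribution (R2), Oren Horvat is treated as also owning Ingrid Horvat's interest in Clearview Media Ltd, giving 65% + 35% = 100%.
By spousal attribution (R2), Oren Horvat is treated as owning Ingrid Horvat's 40% interest in Oakhollow Services GmbH.
Chain via Clearview Media Ltd → Halcyon Textiles S.p.A. (R3): 100% × 10% × 20% = 2% of Wildmere Group plc.
Direct interest in Wildmere Group plc: 5%.
Chain via Oakhollow Services GmbH → Summit Logistics SA (R3): 40% × 40% × 70% = 11.2% of Wildmere Group plc.
Aggregating (R1): 2% + 5% + 11.2% = 18.2%.

18.2%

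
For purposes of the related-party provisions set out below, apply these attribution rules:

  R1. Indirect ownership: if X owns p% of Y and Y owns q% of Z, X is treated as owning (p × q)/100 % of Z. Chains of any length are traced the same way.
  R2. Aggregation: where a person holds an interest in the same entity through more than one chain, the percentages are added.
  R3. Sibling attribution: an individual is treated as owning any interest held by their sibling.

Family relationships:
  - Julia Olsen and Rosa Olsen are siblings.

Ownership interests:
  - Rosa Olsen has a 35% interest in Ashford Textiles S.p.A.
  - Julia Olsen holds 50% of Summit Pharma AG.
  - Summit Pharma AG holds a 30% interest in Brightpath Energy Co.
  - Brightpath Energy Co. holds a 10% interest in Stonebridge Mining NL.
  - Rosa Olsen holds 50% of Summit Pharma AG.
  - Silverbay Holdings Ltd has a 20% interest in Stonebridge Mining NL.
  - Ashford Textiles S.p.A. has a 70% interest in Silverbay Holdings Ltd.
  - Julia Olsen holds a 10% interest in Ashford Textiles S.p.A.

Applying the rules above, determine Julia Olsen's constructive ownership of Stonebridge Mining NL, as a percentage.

By sibling attribution (R3), Julia Olsen is treated as also owning Rosa Olsen's interest in Summit Pharma AG, giving 50% + 50% = 100%.
By sibling attribution (R3), Julia Olsen is treated as also owning Rosa Olsen's interest in Ashford Textiles S.p.A, giving 10% + 35% = 45%.
Chain via Summit Pharma AG → Brightpath Energy Co. (R1): 100% × 30% × 10% = 3% of Stonebridge Mining NL.
Chain via Ashford Textiles S.p.A. → Silverbay Holdings Ltd (R1): 45% × 70% × 20% = 6.3% of Stonebridge Mining NL.
Aggregating (R2): 3% + 6.3% = 9.3%.

9.3%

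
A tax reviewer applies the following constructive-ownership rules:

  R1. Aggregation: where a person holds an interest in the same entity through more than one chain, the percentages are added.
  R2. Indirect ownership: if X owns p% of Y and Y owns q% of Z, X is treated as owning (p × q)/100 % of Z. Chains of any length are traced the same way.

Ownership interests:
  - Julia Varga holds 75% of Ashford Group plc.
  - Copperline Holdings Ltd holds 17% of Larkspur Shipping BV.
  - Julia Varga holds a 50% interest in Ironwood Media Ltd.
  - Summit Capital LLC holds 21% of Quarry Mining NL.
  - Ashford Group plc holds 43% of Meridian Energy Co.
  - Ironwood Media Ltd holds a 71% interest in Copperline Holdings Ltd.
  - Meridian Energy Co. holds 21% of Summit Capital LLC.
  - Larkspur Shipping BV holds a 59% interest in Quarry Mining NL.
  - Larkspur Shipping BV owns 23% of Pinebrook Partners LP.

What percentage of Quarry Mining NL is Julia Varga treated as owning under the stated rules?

Chain via Ironwood Media Ltd → Copperline Holdings Ltd → Larkspur Shipping BV (R2): 50% × 71% × 17% × 59% = 3.56065% of Quarry Mining NL.
Chain via Ashford Group plc → Meridian Energy Co. → Summit Capital LLC (R2): 75% × 43% × 21% × 21% = 1.422225% of Quarry Mining NL.
Aggregating (R1): 3.56065% + 1.422225% = 4.982875%.

4.982875%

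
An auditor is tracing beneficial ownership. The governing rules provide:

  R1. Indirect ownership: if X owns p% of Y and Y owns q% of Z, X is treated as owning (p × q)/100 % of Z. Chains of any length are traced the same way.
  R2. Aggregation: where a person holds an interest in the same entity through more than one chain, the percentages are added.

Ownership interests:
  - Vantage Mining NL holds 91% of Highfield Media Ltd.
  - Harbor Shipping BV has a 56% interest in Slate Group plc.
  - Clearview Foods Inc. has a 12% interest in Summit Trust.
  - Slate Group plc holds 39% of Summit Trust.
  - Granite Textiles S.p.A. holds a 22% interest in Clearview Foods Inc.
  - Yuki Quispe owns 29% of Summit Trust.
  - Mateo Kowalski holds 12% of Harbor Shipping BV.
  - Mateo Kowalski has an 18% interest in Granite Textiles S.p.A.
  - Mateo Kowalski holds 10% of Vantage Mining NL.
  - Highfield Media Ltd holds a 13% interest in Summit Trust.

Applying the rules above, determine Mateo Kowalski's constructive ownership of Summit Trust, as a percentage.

4.279%

Chain via Vantage Mining NL → Highfield Media Ltd (R1): 10% × 91% × 13% = 1.183% of Summit Trust.
Chain via Granite Textiles S.p.A. → Clearview Foods Inc. (R1): 18% × 22% × 12% = 0.4752% of Summit Trust.
Chain via Harbor Shipping BV → Slate Group plc (R1): 12% × 56% × 39% = 2.6208% of Summit Trust.
Aggregating (R2): 1.183% + 0.4752% + 2.6208% = 4.279%.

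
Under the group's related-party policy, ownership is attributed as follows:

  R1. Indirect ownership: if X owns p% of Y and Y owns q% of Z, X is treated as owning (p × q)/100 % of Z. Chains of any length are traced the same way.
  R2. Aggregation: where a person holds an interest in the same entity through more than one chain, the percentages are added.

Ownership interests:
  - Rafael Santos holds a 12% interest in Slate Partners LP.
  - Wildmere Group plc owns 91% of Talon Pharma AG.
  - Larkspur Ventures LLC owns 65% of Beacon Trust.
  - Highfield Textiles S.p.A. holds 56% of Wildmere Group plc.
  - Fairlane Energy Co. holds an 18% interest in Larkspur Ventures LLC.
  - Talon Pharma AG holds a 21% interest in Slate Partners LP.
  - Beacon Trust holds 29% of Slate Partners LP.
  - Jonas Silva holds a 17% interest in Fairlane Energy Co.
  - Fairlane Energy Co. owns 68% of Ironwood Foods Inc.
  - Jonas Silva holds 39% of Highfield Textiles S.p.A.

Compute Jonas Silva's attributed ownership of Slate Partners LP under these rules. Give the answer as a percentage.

Chain via Highfield Textiles S.p.A. → Wildmere Group plc → Talon Pharma AG (R1): 39% × 56% × 91% × 21% = 4.173624% of Slate Partners LP.
Chain via Fairlane Energy Co. → Larkspur Ventures LLC → Beacon Trust (R1): 17% × 18% × 65% × 29% = 0.57681% of Slate Partners LP.
Aggregating (R2): 4.173624% + 0.57681% = 4.750434%.

4.750434%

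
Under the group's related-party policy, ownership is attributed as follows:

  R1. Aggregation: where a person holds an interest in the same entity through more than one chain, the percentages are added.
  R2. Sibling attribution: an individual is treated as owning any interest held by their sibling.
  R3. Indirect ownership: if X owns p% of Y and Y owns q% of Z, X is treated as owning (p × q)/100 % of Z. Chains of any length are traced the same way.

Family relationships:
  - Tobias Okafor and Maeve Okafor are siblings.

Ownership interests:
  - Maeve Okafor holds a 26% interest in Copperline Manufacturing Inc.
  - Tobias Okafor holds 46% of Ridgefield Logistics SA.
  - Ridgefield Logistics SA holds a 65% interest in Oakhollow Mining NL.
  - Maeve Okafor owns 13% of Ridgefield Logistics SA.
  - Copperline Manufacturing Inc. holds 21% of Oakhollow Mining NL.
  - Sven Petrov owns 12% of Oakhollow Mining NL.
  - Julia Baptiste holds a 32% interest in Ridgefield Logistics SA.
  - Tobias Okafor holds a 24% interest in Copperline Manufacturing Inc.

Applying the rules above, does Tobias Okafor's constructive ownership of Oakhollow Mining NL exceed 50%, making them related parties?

By sibling attribution (R2), Tobias Okafor is treated as also owning Maeve Okafor's interest in Ridgefield Logistics SA, giving 46% + 13% = 59%.
By sibling attribution (R2), Tobias Okafor is treated as also owning Maeve Okafor's interest in Copperline Manufacturing Inc, giving 24% + 26% = 50%.
Chain via Ridgefield Logistics SA (R3): 59% × 65% = 38.35% of Oakhollow Mining NL.
Chain via Copperline Manufacturing Inc. (R3): 50% × 21% = 10.5% of Oakhollow Mining NL.
Aggregating (R1): 38.35% + 10.5% = 48.85%.
48.85% does not exceed the 50% threshold, so Tobias is not a related party to Oakhollow Mining NL.

No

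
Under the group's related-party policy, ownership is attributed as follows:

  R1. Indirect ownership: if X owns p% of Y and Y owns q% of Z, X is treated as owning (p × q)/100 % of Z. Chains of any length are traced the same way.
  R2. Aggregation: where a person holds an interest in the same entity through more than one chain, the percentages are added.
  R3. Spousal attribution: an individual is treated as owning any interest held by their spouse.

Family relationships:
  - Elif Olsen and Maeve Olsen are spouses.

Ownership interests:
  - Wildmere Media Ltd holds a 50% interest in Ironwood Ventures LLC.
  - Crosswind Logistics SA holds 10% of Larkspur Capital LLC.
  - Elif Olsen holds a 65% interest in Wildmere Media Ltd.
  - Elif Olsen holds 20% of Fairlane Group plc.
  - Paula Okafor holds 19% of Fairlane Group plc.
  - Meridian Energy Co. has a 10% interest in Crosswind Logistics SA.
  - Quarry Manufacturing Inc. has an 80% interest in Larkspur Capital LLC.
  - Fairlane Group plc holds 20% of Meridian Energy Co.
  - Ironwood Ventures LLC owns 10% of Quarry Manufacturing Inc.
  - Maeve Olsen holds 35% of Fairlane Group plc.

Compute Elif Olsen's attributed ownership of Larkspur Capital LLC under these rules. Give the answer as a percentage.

By spousal attribution (R3), Elif Olsen is treated as also owning Maeve Olsen's interest in Fairlane Group plc, giving 20% + 35% = 55%.
Chain via Wildmere Media Ltd → Ironwood Ventures LLC → Quarry Manufacturing Inc. (R1): 65% × 50% × 10% × 80% = 2.6% of Larkspur Capital LLC.
Chain via Fairlane Group plc → Meridian Energy Co. → Crosswind Logistics SA (R1): 55% × 20% × 10% × 10% = 0.11% of Larkspur Capital LLC.
Aggregating (R2): 2.6% + 0.11% = 2.71%.

2.71%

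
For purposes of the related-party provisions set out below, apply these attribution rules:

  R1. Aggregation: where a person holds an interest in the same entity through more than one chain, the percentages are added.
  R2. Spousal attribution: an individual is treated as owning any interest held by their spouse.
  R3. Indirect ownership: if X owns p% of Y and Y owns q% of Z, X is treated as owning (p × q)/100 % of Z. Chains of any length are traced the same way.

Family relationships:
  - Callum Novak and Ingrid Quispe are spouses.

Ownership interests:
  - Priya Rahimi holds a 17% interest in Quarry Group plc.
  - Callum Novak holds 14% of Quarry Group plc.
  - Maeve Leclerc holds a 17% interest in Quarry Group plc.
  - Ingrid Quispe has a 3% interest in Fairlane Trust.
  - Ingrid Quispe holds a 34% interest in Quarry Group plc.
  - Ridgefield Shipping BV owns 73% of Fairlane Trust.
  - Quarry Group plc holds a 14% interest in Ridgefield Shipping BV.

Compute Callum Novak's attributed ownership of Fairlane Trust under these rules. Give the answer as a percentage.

7.9056%

By spousal attribution (R2), Callum Novak is treated as also owning Ingrid Quispe's interest in Quarry Group plc, giving 14% + 34% = 48%.
By spousal attribution (R2), Callum Novak is treated as owning Ingrid Quispe's 3% interest in Fairlane Trust.
Chain via Quarry Group plc → Ridgefield Shipping BV (R3): 48% × 14% × 73% = 4.9056% of Fairlane Trust.
Direct interest in Fairlane Trust: 3%.
Aggregating (R1): 4.9056% + 3% = 7.9056%.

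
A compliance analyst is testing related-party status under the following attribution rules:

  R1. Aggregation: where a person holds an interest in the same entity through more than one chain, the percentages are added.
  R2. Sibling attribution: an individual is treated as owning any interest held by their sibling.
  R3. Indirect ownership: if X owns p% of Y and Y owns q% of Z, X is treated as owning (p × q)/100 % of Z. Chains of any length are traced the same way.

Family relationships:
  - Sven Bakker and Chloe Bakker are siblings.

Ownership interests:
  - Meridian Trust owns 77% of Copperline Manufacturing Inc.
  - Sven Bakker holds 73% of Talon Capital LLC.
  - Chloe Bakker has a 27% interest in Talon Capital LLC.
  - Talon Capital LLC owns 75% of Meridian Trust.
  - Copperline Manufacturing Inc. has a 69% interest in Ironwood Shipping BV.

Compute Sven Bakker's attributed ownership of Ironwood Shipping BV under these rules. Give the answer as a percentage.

By sibling attribution (R2), Sven Bakker is treated as also owning Chloe Bakker's interest in Talon Capital LLC, giving 73% + 27% = 100%.
Chain via Talon Capital LLC → Meridian Trust → Copperline Manufacturing Inc. (R3): 100% × 75% × 77% × 69% = 39.8475% of Ironwood Shipping BV.

39.8475%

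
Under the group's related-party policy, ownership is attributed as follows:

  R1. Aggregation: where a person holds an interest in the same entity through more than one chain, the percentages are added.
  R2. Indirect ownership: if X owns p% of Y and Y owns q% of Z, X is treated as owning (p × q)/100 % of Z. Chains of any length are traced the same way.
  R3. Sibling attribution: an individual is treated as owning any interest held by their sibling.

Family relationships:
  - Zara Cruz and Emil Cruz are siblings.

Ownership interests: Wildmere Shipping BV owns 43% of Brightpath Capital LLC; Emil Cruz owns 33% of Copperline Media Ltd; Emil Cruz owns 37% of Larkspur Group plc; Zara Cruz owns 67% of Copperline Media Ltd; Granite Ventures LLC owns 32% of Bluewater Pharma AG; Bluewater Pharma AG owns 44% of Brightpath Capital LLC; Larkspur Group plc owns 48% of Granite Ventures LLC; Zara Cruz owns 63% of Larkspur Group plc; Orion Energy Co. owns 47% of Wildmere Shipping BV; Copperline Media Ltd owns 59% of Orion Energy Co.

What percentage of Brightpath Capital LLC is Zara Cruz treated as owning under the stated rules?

By sibling attribution (R3), Zara Cruz is treated as also owning Emil Cruz's interest in Copperline Media Ltd, giving 67% + 33% = 100%.
By sibling attribution (R3), Zara Cruz is treated as also owning Emil Cruz's interest in Larkspur Group plc, giving 63% + 37% = 100%.
Chain via Copperline Media Ltd → Orion Energy Co. → Wildmere Shipping BV (R2): 100% × 59% × 47% × 43% = 11.9239% of Brightpath Capital LLC.
Chain via Larkspur Group plc → Granite Ventures LLC → Bluewater Pharma AG (R2): 100% × 48% × 32% × 44% = 6.7584% of Brightpath Capital LLC.
Aggregating (R1): 11.9239% + 6.7584% = 18.6823%.

18.6823%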